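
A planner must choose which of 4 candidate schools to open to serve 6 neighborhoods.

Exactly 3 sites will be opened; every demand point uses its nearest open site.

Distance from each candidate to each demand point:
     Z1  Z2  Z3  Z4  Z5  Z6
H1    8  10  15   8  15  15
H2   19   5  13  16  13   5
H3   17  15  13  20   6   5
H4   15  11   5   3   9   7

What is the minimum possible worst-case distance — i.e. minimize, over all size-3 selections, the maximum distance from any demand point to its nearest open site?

9

Open {H1, H2, H4}.
  Farthest demand point is Z5 at distance 9 (to H4); all others are ≤ 9.
With {H1, H3, H4} the worst case is 10.
With {H1, H2, H3} the worst case is 13.
No size-3 selection achieves below 9.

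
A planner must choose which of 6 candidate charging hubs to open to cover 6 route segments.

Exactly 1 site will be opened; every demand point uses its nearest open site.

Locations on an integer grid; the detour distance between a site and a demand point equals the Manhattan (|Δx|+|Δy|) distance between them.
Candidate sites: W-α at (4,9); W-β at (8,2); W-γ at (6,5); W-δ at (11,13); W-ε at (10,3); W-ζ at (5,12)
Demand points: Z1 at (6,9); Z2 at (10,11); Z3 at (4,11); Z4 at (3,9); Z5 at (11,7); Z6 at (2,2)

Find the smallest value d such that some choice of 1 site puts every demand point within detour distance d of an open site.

9

Open {W-α}.
  Farthest demand point is Z5 at detour distance 9 (to W-α); all others are ≤ 9.
With {W-γ} the worst case is 10.
With {W-β} the worst case is 13.
No size-1 selection achieves below 9.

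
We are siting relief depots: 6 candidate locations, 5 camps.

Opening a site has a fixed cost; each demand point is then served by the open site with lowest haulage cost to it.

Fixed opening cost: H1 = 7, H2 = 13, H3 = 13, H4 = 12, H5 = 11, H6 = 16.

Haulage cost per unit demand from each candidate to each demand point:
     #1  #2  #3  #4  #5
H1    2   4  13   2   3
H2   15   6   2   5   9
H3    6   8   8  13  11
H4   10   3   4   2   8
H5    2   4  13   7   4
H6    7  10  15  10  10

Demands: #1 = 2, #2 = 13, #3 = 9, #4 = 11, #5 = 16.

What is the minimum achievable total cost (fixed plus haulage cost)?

163

Open {H1, H2, H4}: assign each demand point to its cheapest open site.
  #1→H1 2×2=4, #2→H4 13×3=39, #3→H2 9×2=18, #4→H1 11×2=22, #5→H1 16×3=48
  haulage cost 131, fixed 32 → total 163.
Compare {H1, H2}: haulage cost 144 + fixed 20 = 164.
Compare {H1, H4}: haulage cost 149 + fixed 19 = 168.
Compare {H1, H2, H4, H5}: haulage cost 131 + fixed 43 = 174.
All other subsets cost ≥ 164. Minimum total cost: 163.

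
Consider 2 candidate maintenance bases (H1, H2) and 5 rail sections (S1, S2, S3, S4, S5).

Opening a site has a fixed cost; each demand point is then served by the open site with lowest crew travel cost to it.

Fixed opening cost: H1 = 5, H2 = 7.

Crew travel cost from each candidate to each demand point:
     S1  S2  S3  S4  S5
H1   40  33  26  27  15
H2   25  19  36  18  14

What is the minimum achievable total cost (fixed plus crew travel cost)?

Open {H1, H2}: assign each demand point to its cheapest open site.
  S1→H2 25, S2→H2 19, S3→H1 26, S4→H2 18, S5→H2 14
  crew travel cost 102, fixed 12 → total 114.
Compare {H2}: crew travel cost 112 + fixed 7 = 119.
Compare {H1}: crew travel cost 141 + fixed 5 = 146.

114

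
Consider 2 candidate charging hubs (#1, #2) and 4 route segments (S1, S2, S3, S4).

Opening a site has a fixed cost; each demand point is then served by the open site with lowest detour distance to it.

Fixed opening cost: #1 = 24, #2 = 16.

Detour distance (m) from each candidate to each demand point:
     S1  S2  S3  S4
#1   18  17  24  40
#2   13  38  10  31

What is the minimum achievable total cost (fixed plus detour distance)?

108

Open {#2}: assign each demand point to its cheapest open site.
  S1→#2 13, S2→#2 38, S3→#2 10, S4→#2 31
  detour distance 92, fixed 16 → total 108.
Compare {#1, #2}: detour distance 71 + fixed 40 = 111.
Compare {#1}: detour distance 99 + fixed 24 = 123.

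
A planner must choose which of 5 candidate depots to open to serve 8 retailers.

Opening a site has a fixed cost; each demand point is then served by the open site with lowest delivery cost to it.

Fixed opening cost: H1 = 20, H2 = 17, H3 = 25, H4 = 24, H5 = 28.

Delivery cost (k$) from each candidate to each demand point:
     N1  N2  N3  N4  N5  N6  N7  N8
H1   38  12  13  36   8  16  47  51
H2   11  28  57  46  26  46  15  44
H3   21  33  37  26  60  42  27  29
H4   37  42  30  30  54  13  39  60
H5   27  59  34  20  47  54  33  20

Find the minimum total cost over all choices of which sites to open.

Open {H1, H2, H5}: assign each demand point to its cheapest open site.
  N1→H2 11, N2→H1 12, N3→H1 13, N4→H5 20, N5→H1 8, N6→H1 16, N7→H2 15, N8→H5 20
  delivery cost 115, fixed 65 → total 180.
Compare {H1, H2}: delivery cost 155 + fixed 37 = 192.
Compare {H1, H2, H3}: delivery cost 130 + fixed 62 = 192.
Compare {H1, H3}: delivery cost 152 + fixed 45 = 197.
All other subsets cost ≥ 192. Minimum total cost: 180.

180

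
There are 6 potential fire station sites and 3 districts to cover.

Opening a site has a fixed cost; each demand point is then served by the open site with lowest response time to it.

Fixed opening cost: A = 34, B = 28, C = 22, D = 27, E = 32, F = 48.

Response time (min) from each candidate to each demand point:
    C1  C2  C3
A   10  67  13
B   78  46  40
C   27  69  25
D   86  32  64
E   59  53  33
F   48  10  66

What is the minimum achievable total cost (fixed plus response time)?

Open {A, F}: assign each demand point to its cheapest open site.
  C1→A 10, C2→F 10, C3→A 13
  response time 33, fixed 82 → total 115.
Compare {A, D}: response time 55 + fixed 61 = 116.
Compare {A}: response time 90 + fixed 34 = 124.
Compare {A, B}: response time 69 + fixed 62 = 131.
All other subsets cost ≥ 116. Minimum total cost: 115.

115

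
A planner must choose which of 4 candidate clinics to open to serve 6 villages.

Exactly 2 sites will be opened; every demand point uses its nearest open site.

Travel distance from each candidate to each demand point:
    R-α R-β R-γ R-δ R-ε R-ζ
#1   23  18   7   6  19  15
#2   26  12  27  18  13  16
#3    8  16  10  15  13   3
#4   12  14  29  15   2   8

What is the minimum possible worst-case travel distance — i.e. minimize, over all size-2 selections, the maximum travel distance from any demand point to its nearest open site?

Open {#1, #4}.
  Farthest demand point is R-β at travel distance 14 (to #4); all others are ≤ 14.
With {#2, #3} the worst case is 15.
With {#3, #4} the worst case is 15.
No size-2 selection achieves below 14.

14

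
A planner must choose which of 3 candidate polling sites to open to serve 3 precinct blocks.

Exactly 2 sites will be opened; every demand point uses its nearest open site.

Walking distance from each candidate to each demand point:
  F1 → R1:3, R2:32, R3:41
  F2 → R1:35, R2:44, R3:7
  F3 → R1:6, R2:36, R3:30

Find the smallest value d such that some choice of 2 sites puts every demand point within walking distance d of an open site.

32

Open {F1, F2}.
  Farthest demand point is R2 at walking distance 32 (to F1); all others are ≤ 32.
With {F1, F3} the worst case is 32.
With {F2, F3} the worst case is 36.
No size-2 selection achieves below 32.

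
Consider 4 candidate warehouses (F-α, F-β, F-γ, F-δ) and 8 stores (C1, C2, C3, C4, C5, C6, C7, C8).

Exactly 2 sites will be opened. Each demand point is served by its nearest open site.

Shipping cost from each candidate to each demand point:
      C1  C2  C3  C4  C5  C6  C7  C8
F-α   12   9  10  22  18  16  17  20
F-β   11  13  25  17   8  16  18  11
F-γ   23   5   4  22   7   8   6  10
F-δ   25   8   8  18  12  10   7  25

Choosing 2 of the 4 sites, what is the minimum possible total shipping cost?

68

Open {F-β, F-γ}.
  C1→F-β 11, C2→F-γ 5, C3→F-γ 4, C4→F-β 17, C5→F-γ 7, C6→F-γ 8, C7→F-γ 6, C8→F-γ 10  ⇒ total 68.
Compare {F-α, F-γ}: total 74.
Compare {F-β, F-δ}: total 80.
No size-2 selection does better; minimum is 68.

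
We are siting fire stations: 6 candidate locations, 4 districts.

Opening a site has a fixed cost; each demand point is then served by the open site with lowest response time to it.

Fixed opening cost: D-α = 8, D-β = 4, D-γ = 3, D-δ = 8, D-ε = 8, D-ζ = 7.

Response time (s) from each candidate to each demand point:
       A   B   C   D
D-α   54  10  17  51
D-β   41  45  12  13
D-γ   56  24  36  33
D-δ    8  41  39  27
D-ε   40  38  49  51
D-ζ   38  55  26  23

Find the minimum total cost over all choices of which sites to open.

63

Open {D-α, D-β, D-δ}: assign each demand point to its cheapest open site.
  A→D-δ 8, B→D-α 10, C→D-β 12, D→D-β 13
  response time 43, fixed 20 → total 63.
Compare {D-α, D-β, D-γ, D-δ}: response time 43 + fixed 23 = 66.
Compare {D-α, D-β, D-δ, D-ζ}: response time 43 + fixed 27 = 70.
Compare {D-α, D-β, D-δ, D-ε}: response time 43 + fixed 28 = 71.
All other subsets cost ≥ 66. Minimum total cost: 63.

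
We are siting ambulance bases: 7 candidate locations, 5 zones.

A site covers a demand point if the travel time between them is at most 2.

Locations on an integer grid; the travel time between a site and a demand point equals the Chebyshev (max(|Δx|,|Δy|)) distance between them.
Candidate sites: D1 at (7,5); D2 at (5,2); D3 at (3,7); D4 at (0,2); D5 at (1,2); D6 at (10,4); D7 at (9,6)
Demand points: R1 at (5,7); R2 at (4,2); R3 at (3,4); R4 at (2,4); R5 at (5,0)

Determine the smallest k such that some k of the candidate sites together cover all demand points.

3

Coverage sets (demand points within 2 of each site):
  D1: {R1}
  D2: {R2, R3, R5}
  D3: {R1}
  D4: {R4}
  D5: {R3, R4}
  D6: {}
  D7: {}
No 2 sites suffice: every size-2 union leaves at least one demand point uncovered.
But {D1, D2, D4} covers everything, so the minimum is 3.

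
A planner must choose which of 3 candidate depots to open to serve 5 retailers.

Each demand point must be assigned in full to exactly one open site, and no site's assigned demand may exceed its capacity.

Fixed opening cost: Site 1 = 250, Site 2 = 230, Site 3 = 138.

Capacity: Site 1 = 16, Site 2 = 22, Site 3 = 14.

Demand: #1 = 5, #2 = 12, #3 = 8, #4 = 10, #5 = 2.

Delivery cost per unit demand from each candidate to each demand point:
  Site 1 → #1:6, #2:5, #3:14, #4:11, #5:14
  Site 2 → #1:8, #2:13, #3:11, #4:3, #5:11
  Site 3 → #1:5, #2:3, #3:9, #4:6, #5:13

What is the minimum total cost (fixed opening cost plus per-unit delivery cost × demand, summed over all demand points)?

824

Open {Site 1, Site 2, Site 3}; cheapest assignment that respects the capacities:
  Site 1 (cap 16, load 5): #1 — cost 5×6 = 30
  Site 2 (cap 22, load 20): #3, #4, #5 — cost 8×11 + 10×3 + 2×11 = 140
  Site 3 (cap 14, load 12): #2 — cost 12×3 = 36
  Shipping 206, fixed 618 → total 824.
  Any other capacity-feasible assignment to {Site 1, Site 2, Site 3} ships for at least 206.
Compare {Site 1, Site 2}: its best feasible assignment gives total 836.
Every other set of open sites that can feasibly serve all demand totals ≥ 836 even under its best assignment. Minimum: 824.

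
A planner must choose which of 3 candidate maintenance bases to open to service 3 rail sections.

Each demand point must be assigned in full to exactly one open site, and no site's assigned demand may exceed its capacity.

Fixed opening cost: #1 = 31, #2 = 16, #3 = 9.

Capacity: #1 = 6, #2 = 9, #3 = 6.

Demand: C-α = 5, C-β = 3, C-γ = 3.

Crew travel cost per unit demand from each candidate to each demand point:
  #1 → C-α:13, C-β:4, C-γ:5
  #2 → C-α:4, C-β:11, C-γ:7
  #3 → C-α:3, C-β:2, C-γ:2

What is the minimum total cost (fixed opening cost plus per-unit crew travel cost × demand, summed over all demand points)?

Open {#2, #3}; cheapest assignment that respects the capacities:
  #2 (cap 9, load 5): C-α — cost 5×4 = 20
  #3 (cap 6, load 6): C-β, C-γ — cost 3×2 + 3×2 = 12
  Shipping 32, fixed 25 → total 57.
  Any other capacity-feasible assignment to {#2, #3} ships for at least 32.
Compare {#1, #3}: its best feasible assignment gives total 82.
Compare {#1, #2, #3}: its best feasible assignment gives total 88.
Every other set of open sites that can feasibly serve all demand totals ≥ 82 even under its best assignment. Minimum: 57.

57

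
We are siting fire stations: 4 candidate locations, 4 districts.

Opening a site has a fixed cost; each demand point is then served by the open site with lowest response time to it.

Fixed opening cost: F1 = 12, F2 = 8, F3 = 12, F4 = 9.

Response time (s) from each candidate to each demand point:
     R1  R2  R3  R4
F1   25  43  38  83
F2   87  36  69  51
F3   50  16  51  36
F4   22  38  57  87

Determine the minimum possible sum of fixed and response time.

139

Open {F1, F3}: assign each demand point to its cheapest open site.
  R1→F1 25, R2→F3 16, R3→F1 38, R4→F3 36
  response time 115, fixed 24 → total 139.
Compare {F1, F3, F4}: response time 112 + fixed 33 = 145.
Compare {F3, F4}: response time 125 + fixed 21 = 146.
Compare {F1, F2, F3}: response time 115 + fixed 32 = 147.
All other subsets cost ≥ 145. Minimum total cost: 139.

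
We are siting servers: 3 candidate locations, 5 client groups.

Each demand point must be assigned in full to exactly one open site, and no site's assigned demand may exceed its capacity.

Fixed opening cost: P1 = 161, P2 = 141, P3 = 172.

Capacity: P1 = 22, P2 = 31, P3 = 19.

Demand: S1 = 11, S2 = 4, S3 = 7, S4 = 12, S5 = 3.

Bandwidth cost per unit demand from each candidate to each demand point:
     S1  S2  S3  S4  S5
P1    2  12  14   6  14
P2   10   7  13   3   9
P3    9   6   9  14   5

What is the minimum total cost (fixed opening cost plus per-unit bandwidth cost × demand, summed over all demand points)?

506

Open {P1, P2}; cheapest assignment that respects the capacities:
  P1 (cap 22, load 11): S1 — cost 11×2 = 22
  P2 (cap 31, load 26): S2, S3, S4, S5 — cost 4×7 + 7×13 + 12×3 + 3×9 = 182
  Shipping 204, fixed 302 → total 506.
  Any other capacity-feasible assignment to {P1, P2} ships for at least 204.
Compare {P2, P3}: its best feasible assignment gives total 561.
Compare {P1, P2, P3}: its best feasible assignment gives total 634.
Every other set of open sites that can feasibly serve all demand totals ≥ 561 even under its best assignment. Minimum: 506.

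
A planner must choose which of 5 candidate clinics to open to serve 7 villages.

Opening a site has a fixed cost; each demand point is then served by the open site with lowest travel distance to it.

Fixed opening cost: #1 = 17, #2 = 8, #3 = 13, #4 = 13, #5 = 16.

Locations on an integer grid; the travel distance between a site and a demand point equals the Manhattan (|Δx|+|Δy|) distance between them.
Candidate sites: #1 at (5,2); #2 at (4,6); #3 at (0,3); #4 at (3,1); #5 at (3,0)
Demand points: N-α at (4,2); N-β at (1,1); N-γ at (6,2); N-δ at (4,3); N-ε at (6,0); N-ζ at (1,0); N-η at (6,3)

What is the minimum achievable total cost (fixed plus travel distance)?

36

Open {#4}: assign each demand point to its cheapest open site.
  N-α→#4 2, N-β→#4 2, N-γ→#4 4, N-δ→#4 3, N-ε→#4 4, N-ζ→#4 3, N-η→#4 5
  travel distance 23, fixed 13 → total 36.
Compare {#1}: travel distance 20 + fixed 17 = 37.
Compare {#5}: travel distance 26 + fixed 16 = 42.
Compare {#1, #4}: travel distance 14 + fixed 30 = 44.
All other subsets cost ≥ 37. Minimum total cost: 36.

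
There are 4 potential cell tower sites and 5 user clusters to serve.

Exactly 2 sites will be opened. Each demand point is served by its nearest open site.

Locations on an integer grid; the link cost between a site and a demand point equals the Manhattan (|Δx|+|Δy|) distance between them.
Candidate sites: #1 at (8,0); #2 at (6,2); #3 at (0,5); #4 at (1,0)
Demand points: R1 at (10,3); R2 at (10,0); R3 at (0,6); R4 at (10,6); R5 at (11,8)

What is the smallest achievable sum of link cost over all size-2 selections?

27

Open {#1, #3}.
  R1→#1 5, R2→#1 2, R3→#3 1, R4→#1 8, R5→#1 11  ⇒ total 27.
Compare {#2, #3}: total 31.
Compare {#1, #4}: total 33.
No size-2 selection does better; minimum is 27.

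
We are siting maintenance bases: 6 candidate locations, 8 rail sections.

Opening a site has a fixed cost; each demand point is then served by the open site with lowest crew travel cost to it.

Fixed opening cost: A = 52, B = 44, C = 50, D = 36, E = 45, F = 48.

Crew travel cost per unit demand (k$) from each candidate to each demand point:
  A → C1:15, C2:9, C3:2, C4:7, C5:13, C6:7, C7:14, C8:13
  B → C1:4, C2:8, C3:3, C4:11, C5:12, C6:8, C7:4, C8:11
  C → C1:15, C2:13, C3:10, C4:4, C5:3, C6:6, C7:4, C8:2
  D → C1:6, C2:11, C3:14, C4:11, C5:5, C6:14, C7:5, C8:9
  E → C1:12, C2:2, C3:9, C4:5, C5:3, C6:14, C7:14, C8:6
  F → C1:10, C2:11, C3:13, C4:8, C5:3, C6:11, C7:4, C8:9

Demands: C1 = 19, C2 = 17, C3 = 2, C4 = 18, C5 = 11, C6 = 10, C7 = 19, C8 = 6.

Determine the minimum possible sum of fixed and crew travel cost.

508

Open {B, C, E}: assign each demand point to its cheapest open site.
  C1→B 19×4=76, C2→E 17×2=34, C3→B 2×3=6, C4→C 18×4=72, C5→C 11×3=33, C6→C 10×6=60, C7→B 19×4=76, C8→C 6×2=12
  crew travel cost 369, fixed 139 → total 508.
Compare {B, E}: crew travel cost 431 + fixed 89 = 520.
Compare {B, C, D, E}: crew travel cost 369 + fixed 175 = 544.
Compare {C, D, E}: crew travel cost 419 + fixed 131 = 550.
All other subsets cost ≥ 520. Minimum total cost: 508.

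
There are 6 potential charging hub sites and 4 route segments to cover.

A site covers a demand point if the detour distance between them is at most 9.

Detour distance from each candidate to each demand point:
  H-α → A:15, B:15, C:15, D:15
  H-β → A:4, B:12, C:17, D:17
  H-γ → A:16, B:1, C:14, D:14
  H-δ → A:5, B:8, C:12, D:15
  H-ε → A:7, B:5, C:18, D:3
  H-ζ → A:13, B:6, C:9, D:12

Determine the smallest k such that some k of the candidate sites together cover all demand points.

Coverage sets (demand points within 9 of each site):
  H-α: {}
  H-β: {A}
  H-γ: {B}
  H-δ: {A, B}
  H-ε: {A, B, D}
  H-ζ: {B, C}
No single site covers all 4 demand points.
But {H-ε, H-ζ} covers everything, so the minimum is 2.

2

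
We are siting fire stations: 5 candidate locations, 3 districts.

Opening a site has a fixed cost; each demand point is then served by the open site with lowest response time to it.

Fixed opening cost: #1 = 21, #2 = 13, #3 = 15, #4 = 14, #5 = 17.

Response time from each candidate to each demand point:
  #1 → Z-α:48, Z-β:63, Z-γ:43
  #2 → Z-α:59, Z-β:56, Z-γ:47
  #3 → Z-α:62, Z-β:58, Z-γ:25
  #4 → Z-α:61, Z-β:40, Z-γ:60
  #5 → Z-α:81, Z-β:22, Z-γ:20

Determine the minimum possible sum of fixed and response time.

128

Open {#1, #5}: assign each demand point to its cheapest open site.
  Z-α→#1 48, Z-β→#5 22, Z-γ→#5 20
  response time 90, fixed 38 → total 128.
Compare {#2, #5}: response time 101 + fixed 30 = 131.
Compare {#4, #5}: response time 103 + fixed 31 = 134.
Compare {#3, #5}: response time 104 + fixed 32 = 136.
All other subsets cost ≥ 131. Minimum total cost: 128.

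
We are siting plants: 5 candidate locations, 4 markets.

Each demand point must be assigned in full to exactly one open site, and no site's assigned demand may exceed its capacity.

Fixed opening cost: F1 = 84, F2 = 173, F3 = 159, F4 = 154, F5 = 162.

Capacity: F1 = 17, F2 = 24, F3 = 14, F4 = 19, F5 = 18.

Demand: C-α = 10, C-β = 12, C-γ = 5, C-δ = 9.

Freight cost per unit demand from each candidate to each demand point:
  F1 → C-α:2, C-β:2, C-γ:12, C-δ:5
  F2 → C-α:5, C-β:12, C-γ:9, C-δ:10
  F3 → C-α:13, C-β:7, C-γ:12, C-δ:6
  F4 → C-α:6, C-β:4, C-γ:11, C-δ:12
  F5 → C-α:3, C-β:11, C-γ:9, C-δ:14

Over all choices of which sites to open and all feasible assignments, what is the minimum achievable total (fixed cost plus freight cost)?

Open {F1, F2}; cheapest assignment that respects the capacities:
  F1 (cap 17, load 12): C-β — cost 12×2 = 24
  F2 (cap 24, load 24): C-α, C-γ, C-δ — cost 10×5 + 5×9 + 9×10 = 185
  Shipping 209, fixed 257 → total 466.
  Any other capacity-feasible assignment to {F1, F2} ships for at least 209.
Compare {F1, F4}: its best feasible assignment gives total 490.
Compare {F1, F3, F5}: its best feasible assignment gives total 558.
Every other set of open sites that can feasibly serve all demand totals ≥ 490 even under its best assignment. Minimum: 466.

466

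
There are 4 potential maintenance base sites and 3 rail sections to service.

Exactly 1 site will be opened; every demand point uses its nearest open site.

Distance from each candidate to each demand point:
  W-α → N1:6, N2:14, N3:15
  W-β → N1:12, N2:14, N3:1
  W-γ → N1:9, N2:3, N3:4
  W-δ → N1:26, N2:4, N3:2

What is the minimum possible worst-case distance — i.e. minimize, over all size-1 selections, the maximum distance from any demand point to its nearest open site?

Open {W-γ}.
  Farthest demand point is N1 at distance 9 (to W-γ); all others are ≤ 9.
With {W-β} the worst case is 14.
With {W-α} the worst case is 15.
No size-1 selection achieves below 9.

9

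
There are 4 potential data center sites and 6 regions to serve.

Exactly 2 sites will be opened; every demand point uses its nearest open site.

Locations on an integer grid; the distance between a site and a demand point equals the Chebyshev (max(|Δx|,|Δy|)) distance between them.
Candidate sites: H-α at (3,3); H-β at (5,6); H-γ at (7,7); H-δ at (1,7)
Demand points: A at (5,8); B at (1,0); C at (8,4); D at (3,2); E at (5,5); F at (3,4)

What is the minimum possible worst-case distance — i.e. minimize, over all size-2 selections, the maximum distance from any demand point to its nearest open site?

Open {H-α, H-β}.
  Farthest demand point is B at distance 3 (to H-α); all others are ≤ 3.
With {H-α, H-γ} the worst case is 3.
With {H-α, H-δ} the worst case is 5.
No size-2 selection achieves below 3.

3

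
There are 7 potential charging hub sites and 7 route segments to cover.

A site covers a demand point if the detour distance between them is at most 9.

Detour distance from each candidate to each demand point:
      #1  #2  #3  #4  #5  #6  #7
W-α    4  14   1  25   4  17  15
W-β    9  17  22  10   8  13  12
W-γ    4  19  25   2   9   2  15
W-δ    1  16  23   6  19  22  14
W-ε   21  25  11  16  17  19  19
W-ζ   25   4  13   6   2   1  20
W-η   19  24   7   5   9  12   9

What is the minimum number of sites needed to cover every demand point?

3

Coverage sets (demand points within 9 of each site):
  W-α: {#1, #3, #5}
  W-β: {#1, #5}
  W-γ: {#1, #4, #5, #6}
  W-δ: {#1, #4}
  W-ε: {}
  W-ζ: {#2, #4, #5, #6}
  W-η: {#3, #4, #5, #7}
No 2 sites suffice: every size-2 union leaves at least one demand point uncovered.
But {W-α, W-ζ, W-η} covers everything, so the minimum is 3.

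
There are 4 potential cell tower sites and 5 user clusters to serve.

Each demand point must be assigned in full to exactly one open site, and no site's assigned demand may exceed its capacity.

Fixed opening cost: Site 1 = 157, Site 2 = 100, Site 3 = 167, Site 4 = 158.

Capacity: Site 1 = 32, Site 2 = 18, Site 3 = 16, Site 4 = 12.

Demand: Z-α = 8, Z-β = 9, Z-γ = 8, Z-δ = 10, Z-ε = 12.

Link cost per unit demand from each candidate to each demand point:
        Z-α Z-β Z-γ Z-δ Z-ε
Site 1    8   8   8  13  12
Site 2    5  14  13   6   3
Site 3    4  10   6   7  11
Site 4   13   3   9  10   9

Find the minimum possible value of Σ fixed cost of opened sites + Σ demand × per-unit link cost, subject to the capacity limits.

Open {Site 1, Site 2}; cheapest assignment that respects the capacities:
  Site 1 (cap 32, load 29): Z-β, Z-γ, Z-ε — cost 9×8 + 8×8 + 12×12 = 280
  Site 2 (cap 18, load 18): Z-α, Z-δ — cost 8×5 + 10×6 = 100
  Shipping 380, fixed 257 → total 637.
  Any other capacity-feasible assignment to {Site 1, Site 2} ships for at least 380.
Compare {Site 1, Site 2, Site 3}: its best feasible assignment gives total 730.
Compare {Site 1, Site 2, Site 4}: its best feasible assignment gives total 736.
Every other set of open sites that can feasibly serve all demand totals ≥ 730 even under its best assignment. Minimum: 637.

637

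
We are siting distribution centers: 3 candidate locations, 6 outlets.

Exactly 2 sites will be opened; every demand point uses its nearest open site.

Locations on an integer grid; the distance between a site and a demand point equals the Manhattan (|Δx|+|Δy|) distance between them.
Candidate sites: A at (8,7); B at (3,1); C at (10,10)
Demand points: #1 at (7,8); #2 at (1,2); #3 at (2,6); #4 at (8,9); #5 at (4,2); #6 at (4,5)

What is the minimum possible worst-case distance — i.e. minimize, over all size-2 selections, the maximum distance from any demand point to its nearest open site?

6

Open {A, B}.
  Farthest demand point is #3 at distance 6 (to B); all others are ≤ 6.
With {B, C} the worst case is 6.
With {A, C} the worst case is 12.
No size-2 selection achieves below 6.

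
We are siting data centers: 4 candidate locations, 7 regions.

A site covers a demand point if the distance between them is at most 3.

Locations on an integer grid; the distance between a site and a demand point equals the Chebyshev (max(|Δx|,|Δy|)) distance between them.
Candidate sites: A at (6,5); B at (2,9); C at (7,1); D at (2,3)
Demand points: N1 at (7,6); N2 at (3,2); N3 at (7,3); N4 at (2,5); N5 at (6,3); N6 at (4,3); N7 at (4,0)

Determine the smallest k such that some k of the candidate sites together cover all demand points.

2

Coverage sets (demand points within 3 of each site):
  A: {N1, N2, N3, N5, N6}
  B: {}
  C: {N3, N5, N6, N7}
  D: {N2, N4, N6, N7}
No single site covers all 7 demand points.
But {A, D} covers everything, so the minimum is 2.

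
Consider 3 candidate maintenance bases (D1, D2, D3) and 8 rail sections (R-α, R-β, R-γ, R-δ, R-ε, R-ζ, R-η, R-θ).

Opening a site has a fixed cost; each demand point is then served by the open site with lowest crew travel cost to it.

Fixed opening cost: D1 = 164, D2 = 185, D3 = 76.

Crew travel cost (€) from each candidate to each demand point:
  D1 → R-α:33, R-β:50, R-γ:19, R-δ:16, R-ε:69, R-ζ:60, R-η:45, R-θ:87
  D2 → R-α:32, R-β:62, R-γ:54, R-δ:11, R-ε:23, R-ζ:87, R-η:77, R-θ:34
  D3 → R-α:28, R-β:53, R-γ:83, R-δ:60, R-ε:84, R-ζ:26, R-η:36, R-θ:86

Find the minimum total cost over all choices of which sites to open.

Open {D2, D3}: assign each demand point to its cheapest open site.
  R-α→D3 28, R-β→D3 53, R-γ→D2 54, R-δ→D2 11, R-ε→D2 23, R-ζ→D3 26, R-η→D3 36, R-θ→D2 34
  crew travel cost 265, fixed 261 → total 526.
Compare {D3}: crew travel cost 456 + fixed 76 = 532.
Compare {D1}: crew travel cost 379 + fixed 164 = 543.
Compare {D2}: crew travel cost 380 + fixed 185 = 565.
All other subsets cost ≥ 532. Minimum total cost: 526.

526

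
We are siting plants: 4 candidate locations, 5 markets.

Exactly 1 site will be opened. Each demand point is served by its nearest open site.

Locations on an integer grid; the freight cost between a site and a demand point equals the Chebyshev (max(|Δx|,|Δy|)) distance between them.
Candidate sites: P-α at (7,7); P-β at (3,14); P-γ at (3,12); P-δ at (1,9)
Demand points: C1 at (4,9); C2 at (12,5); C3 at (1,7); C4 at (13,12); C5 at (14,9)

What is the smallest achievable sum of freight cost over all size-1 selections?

27

Open {P-α}.
  C1→P-α 3, C2→P-α 5, C3→P-α 6, C4→P-α 6, C5→P-α 7  ⇒ total 27.
Compare {P-γ}: total 38.
Compare {P-δ}: total 41.
No size-1 selection does better; minimum is 27.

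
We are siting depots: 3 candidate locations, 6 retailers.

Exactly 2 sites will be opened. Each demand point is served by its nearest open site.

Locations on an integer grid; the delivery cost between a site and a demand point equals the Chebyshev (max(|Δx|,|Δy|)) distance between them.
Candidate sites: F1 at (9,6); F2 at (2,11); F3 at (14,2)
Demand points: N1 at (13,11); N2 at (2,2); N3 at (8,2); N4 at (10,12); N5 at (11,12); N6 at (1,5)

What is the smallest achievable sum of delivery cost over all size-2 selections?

Open {F1, F2}.
  N1→F1 5, N2→F1 7, N3→F1 4, N4→F1 6, N5→F1 6, N6→F2 6  ⇒ total 34.
Compare {F1, F3}: total 36.
Compare {F2, F3}: total 47.

34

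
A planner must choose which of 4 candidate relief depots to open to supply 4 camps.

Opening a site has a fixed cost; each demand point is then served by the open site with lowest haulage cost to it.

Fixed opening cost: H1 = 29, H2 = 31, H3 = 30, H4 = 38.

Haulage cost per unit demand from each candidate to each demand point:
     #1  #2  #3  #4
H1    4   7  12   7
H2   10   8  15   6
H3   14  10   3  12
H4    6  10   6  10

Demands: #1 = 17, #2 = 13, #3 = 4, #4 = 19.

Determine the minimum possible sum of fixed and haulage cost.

363

Open {H1, H3}: assign each demand point to its cheapest open site.
  #1→H1 17×4=68, #2→H1 13×7=91, #3→H3 4×3=12, #4→H1 19×7=133
  haulage cost 304, fixed 59 → total 363.
Compare {H1}: haulage cost 340 + fixed 29 = 369.
Compare {H1, H2, H3}: haulage cost 285 + fixed 90 = 375.
Compare {H1, H2}: haulage cost 321 + fixed 60 = 381.
All other subsets cost ≥ 369. Minimum total cost: 363.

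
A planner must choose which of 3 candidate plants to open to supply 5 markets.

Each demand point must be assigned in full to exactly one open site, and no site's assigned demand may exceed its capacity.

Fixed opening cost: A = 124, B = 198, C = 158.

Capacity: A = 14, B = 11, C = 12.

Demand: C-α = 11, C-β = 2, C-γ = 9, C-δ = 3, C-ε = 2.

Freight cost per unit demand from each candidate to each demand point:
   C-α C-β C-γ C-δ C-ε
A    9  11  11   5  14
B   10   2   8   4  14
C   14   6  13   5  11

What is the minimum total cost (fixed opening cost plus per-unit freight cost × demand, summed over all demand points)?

692

Open {A, B, C}; cheapest assignment that respects the capacities:
  A (cap 14, load 14): C-α, C-δ — cost 11×9 + 3×5 = 114
  B (cap 11, load 11): C-β, C-γ — cost 2×2 + 9×8 = 76
  C (cap 12, load 2): C-ε — cost 2×11 = 22
  Shipping 212, fixed 480 → total 692.
  Any other capacity-feasible assignment to {A, B, C} ships for at least 212.
Total demand is 27 and no other set of sites has combined capacity ≥ 27, so {A, B, C} is the only feasible choice of open sites. Minimum: 692.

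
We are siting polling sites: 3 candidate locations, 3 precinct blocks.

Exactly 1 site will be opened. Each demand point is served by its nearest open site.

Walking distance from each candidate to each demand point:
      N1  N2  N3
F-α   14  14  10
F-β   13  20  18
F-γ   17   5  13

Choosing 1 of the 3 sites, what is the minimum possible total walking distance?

Open {F-γ}.
  N1→F-γ 17, N2→F-γ 5, N3→F-γ 13  ⇒ total 35.
Compare {F-α}: total 38.
Compare {F-β}: total 51.

35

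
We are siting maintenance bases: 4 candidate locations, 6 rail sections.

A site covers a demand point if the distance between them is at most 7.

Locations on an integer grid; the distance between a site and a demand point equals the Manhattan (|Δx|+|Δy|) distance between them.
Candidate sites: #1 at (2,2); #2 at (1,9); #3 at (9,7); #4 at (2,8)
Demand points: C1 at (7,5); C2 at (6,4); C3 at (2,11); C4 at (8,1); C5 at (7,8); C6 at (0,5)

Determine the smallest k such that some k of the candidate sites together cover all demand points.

Coverage sets (demand points within 7 of each site):
  #1: {C2, C4, C6}
  #2: {C3, C5, C6}
  #3: {C1, C2, C4, C5}
  #4: {C3, C5, C6}
No single site covers all 6 demand points.
But {#2, #3} covers everything, so the minimum is 2.

2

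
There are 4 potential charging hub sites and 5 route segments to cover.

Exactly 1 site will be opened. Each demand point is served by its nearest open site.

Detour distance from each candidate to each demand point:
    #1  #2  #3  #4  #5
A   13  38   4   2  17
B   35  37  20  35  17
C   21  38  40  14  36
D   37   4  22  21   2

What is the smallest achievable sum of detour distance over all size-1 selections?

Open {A}.
  #1→A 13, #2→A 38, #3→A 4, #4→A 2, #5→A 17  ⇒ total 74.
Compare {D}: total 86.
Compare {B}: total 144.
No size-1 selection does better; minimum is 74.

74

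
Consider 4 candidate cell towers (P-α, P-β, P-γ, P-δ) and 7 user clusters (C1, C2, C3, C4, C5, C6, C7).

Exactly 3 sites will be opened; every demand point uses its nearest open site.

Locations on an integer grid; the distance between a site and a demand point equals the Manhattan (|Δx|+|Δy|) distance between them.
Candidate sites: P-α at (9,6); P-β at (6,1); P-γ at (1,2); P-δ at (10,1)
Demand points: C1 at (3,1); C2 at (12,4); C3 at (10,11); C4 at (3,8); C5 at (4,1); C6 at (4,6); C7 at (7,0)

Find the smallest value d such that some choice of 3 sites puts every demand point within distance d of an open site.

8

Open {P-α, P-β, P-γ}.
  Farthest demand point is C4 at distance 8 (to P-α); all others are ≤ 8.
With {P-α, P-β, P-δ} the worst case is 8.
With {P-α, P-γ, P-δ} the worst case is 8.
No size-3 selection achieves below 8.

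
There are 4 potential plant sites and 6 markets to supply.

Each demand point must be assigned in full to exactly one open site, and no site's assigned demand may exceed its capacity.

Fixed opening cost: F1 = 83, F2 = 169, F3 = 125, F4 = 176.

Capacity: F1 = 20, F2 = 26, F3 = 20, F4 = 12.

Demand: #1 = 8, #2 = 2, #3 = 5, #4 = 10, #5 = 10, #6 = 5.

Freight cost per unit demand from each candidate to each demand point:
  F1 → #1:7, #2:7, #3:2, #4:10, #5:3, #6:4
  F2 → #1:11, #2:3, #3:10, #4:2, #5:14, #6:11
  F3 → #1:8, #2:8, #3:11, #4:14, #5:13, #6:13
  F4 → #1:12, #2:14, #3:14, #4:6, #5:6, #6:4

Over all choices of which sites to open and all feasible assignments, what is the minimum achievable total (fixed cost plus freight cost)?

426

Open {F1, F2}; cheapest assignment that respects the capacities:
  F1 (cap 20, load 20): #3, #5, #6 — cost 5×2 + 10×3 + 5×4 = 60
  F2 (cap 26, load 20): #1, #2, #4 — cost 8×11 + 2×3 + 10×2 = 114
  Shipping 174, fixed 252 → total 426.
  Any other capacity-feasible assignment to {F1, F2} ships for at least 174.
Compare {F1, F3}: its best feasible assignment gives total 488.
Compare {F1, F2, F3}: its best feasible assignment gives total 527.
Every other set of open sites that can feasibly serve all demand totals ≥ 488 even under its best assignment. Minimum: 426.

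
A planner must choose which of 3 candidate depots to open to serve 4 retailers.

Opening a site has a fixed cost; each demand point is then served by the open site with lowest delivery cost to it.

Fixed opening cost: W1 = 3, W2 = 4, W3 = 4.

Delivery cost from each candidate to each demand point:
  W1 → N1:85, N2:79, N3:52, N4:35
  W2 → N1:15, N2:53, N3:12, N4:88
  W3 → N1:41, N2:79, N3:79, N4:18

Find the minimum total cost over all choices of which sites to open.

Open {W2, W3}: assign each demand point to its cheapest open site.
  N1→W2 15, N2→W2 53, N3→W2 12, N4→W3 18
  delivery cost 98, fixed 8 → total 106.
Compare {W1, W2, W3}: delivery cost 98 + fixed 11 = 109.
Compare {W1, W2}: delivery cost 115 + fixed 7 = 122.
Compare {W2}: delivery cost 168 + fixed 4 = 172.
All other subsets cost ≥ 109. Minimum total cost: 106.

106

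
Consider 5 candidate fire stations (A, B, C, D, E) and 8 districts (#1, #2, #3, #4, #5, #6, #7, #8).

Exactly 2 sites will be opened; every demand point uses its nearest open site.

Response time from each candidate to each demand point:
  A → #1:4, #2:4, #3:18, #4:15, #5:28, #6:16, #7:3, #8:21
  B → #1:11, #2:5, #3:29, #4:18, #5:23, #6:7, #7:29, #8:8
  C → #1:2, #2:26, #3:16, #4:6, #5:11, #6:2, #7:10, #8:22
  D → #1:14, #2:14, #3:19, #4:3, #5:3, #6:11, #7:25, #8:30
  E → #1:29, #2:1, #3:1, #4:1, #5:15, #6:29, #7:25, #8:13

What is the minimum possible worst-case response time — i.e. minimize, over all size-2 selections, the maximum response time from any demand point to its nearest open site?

Open {C, E}.
  Farthest demand point is #8 at response time 13 (to E); all others are ≤ 13.
With {A, E} the worst case is 16.
With {B, C} the worst case is 16.
No size-2 selection achieves below 13.

13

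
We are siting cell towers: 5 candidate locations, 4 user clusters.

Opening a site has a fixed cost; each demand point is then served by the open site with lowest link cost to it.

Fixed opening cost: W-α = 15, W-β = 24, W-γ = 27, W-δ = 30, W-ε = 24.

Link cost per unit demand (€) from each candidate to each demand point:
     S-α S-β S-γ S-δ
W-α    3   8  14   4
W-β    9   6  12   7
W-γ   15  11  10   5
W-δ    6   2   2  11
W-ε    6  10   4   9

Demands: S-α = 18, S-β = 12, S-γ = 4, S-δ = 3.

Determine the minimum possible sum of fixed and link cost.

Open {W-α, W-δ}: assign each demand point to its cheapest open site.
  S-α→W-α 18×3=54, S-β→W-δ 12×2=24, S-γ→W-δ 4×2=8, S-δ→W-α 3×4=12
  link cost 98, fixed 45 → total 143.
Compare {W-α, W-β, W-δ}: link cost 98 + fixed 69 = 167.
Compare {W-α, W-δ, W-ε}: link cost 98 + fixed 69 = 167.
Compare {W-α, W-γ, W-δ}: link cost 98 + fixed 72 = 170.
All other subsets cost ≥ 167. Minimum total cost: 143.

143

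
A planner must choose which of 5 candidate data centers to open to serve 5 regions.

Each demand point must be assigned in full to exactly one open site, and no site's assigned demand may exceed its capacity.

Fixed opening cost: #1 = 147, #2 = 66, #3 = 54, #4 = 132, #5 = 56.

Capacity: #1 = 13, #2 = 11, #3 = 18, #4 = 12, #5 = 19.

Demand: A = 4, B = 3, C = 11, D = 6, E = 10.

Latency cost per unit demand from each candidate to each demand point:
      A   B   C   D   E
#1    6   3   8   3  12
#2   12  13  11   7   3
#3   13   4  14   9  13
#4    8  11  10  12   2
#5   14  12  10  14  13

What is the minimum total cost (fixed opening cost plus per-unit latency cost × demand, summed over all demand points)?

Open {#2, #3, #5}; cheapest assignment that respects the capacities:
  #2 (cap 11, load 10): E — cost 10×3 = 30
  #3 (cap 18, load 13): A, B, D — cost 4×13 + 3×4 + 6×9 = 118
  #5 (cap 19, load 11): C — cost 11×10 = 110
  Shipping 258, fixed 176 → total 434.
  Any other capacity-feasible assignment to {#2, #3, #5} ships for at least 258.
Compare {#1, #2, #5}: its best feasible assignment gives total 460.
Compare {#3, #4, #5}: its best feasible assignment gives total 490.
Every other set of open sites that can feasibly serve all demand totals ≥ 460 even under its best assignment. Minimum: 434.

434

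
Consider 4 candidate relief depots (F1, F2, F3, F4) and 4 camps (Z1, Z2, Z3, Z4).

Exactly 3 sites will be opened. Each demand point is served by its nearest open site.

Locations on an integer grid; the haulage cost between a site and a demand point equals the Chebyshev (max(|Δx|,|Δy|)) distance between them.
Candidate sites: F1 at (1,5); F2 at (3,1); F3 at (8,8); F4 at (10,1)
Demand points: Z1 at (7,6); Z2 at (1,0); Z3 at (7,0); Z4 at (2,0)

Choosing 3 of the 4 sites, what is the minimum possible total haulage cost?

8

Open {F2, F3, F4}.
  Z1→F3 2, Z2→F2 2, Z3→F4 3, Z4→F2 1  ⇒ total 8.
Compare {F1, F2, F3}: total 9.
Compare {F1, F2, F4}: total 11.
No size-3 selection does better; minimum is 8.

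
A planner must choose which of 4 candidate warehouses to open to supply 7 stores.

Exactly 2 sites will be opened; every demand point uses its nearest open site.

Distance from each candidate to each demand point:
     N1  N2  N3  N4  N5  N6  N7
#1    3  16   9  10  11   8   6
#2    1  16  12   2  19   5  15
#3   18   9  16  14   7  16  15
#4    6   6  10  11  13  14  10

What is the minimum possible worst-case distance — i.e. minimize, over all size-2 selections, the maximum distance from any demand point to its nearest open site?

10

Open {#1, #3}.
  Farthest demand point is N4 at distance 10 (to #1); all others are ≤ 10.
With {#1, #4} the worst case is 11.
With {#2, #4} the worst case is 13.
No size-2 selection achieves below 10.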